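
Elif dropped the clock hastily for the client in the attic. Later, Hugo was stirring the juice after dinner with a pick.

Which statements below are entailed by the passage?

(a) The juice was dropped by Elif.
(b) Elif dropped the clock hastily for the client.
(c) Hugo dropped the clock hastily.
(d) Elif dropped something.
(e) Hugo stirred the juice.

(a) Not entailed — Elif dropped the clock, not the juice; the juice belongs to the stirring event.
(b) Entailed — dropping 'in the attic' leaves a sub-description the original still satisfies.
(c) Not entailed — the passage has Elif dropping the clock, not Hugo.
(d) Entailed — the original entails any weakening of itself; this just drops 'in the attic', 'hastily', 'for the client' and generalizes the patient.
(e) Entailed — 'stir' is an activity; 'was stirring' entails that some stirring happened, so 'stirred' holds.

(b), (d), (e)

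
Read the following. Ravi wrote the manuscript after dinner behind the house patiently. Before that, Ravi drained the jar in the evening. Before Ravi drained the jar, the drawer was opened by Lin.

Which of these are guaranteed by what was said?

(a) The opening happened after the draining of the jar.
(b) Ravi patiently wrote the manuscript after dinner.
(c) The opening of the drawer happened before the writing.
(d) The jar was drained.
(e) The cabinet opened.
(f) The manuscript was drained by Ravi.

(b), (c), (d)

(a) Not entailed — the narrative places the opening before the draining, not after.
(b) Entailed — every conjunct here is already in the original writing event.
(c) Entailed — the narrative places the opening before the writing.
(d) Entailed — this follows by dropping conjuncts from the draining event's description.
(e) Not entailed — the drawer is what opened, not the cabinet.
(f) Not entailed — Ravi drained the jar, not the manuscript; the manuscript belongs to the writing event.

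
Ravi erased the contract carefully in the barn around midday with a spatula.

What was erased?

'the contract' marks the patient of the erasing event.

the contract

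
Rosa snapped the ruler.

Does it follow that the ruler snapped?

'Rosa snapped the ruler' is the causative; it entails the inchoative 'the ruler snapped'.

yes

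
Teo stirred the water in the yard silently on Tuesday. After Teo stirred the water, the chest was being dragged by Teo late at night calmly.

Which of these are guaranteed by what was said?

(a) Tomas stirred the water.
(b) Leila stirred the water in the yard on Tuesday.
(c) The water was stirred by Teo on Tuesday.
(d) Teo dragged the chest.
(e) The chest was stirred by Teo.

(c), (d)

(a) Not entailed — the passage has Teo stirring the water, not Tomas.
(b) Not entailed — the passage has Teo stirring the water, not Leila.
(c) Entailed — dropping 'in the yard', 'silently' leaves a sub-description the original still satisfies.
(d) Entailed — 'drag' is an activity; 'was dragging' entails that some dragging happened, so 'dragged' holds.
(e) Not entailed — Teo stirred the water, not the chest; the chest belongs to the dragging event.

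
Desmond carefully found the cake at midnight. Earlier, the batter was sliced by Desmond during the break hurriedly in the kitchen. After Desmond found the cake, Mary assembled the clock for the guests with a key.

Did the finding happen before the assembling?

yes

The narrative orders the finding before the assembling.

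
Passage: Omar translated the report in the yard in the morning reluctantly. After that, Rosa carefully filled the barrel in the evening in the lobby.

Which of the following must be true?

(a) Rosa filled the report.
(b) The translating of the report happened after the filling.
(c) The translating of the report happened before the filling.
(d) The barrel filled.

(c), (d)

(a) Not entailed — Rosa filled the barrel, not the report; the report belongs to the translating event.
(b) Not entailed — the narrative places the translating before the filling, not after.
(c) Entailed — the narrative places the translating before the filling.
(d) Entailed — 'Rosa filled the barrel' is causative; it entails the inchoative 'the barrel filled'.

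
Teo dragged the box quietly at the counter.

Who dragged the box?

Teo

'Teo' marks the agent of the dragging event.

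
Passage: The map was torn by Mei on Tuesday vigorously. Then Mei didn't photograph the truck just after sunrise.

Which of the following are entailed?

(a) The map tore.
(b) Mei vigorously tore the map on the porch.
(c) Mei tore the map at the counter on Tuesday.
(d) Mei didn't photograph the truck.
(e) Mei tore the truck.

(a)

(a) Entailed — 'Mei tore the map' is causative; it entails the inchoative 'the map tore'.
(b) Not entailed — 'on the porch' adds information not in the original event.
(c) Not entailed — 'at the counter' adds information not in the original event.
(d) Not entailed — dropping 'just after sunrise' under negation is not valid — the original leaves open that Mei photographed the truck some other way.
(e) Not entailed — Mei tore the map, not the truck; the truck belongs to the photographing event.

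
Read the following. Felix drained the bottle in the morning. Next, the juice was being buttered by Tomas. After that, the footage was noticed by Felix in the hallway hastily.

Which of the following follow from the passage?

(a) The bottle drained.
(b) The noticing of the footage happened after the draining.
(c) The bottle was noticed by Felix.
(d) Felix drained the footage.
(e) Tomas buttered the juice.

(a) Entailed — 'Felix drained the bottle' is causative; it entails the inchoative 'the bottle drained'.
(b) Entailed — the narrative places the draining before the noticing.
(c) Not entailed — Felix noticed the footage, not the bottle; the bottle belongs to the draining event.
(d) Not entailed — Felix drained the bottle, not the footage; the footage belongs to the noticing event.
(e) Not entailed — 'was buttering' is progressive on an accomplishment; it does not entail the completed 'buttered'.

(a), (b)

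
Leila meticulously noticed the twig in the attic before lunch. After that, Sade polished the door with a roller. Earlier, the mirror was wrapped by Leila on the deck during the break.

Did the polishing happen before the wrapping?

no

The narrative orders the wrapping before the polishing.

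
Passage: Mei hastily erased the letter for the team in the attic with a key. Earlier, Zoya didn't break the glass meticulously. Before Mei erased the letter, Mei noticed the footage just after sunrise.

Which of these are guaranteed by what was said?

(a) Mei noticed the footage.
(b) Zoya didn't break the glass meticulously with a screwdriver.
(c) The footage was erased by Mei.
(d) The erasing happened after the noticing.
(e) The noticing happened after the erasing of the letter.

(a) Entailed — the original entails any weakening of itself; this just drops 'just after sunrise'.
(b) Entailed — under negation, adding a further restriction is entailed: if no such breaking event occurred, none occurred with a screwdriver either.
(c) Not entailed — Mei erased the letter, not the footage; the footage belongs to the noticing event.
(d) Entailed — the narrative places the noticing before the erasing.
(e) Not entailed — the narrative places the noticing before the erasing, not after.

(a), (b), (d)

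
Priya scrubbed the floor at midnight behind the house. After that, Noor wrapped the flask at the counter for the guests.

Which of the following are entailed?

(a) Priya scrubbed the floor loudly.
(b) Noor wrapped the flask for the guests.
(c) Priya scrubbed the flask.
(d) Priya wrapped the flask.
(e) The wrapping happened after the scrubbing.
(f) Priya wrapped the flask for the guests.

(a) Not entailed — 'loudly' adds information not in the original event.
(b) Entailed — every conjunct here is already in the original wrapping event.
(c) Not entailed — Priya scrubbed the floor, not the flask; the flask belongs to the wrapping event.
(d) Not entailed — the passage has Noor wrapping the flask, not Priya.
(e) Entailed — the narrative places the scrubbing before the wrapping.
(f) Not entailed — the passage has Noor wrapping the flask, not Priya.

(b), (e)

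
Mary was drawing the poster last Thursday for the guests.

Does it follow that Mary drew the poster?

'was drawing' is progressive; for an accomplishment like 'draw the poster', it doesn't entail completion.

no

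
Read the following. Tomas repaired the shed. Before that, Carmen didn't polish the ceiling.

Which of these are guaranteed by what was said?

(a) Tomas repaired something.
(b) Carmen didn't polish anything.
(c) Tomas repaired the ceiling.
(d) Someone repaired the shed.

(a) Entailed — this follows by dropping conjuncts from the repairing event's description.
(b) Not entailed — the original only denies this specific event; Carmen may have polished something else.
(c) Not entailed — Tomas repaired the shed, not the ceiling; the ceiling belongs to the polishing event.
(d) Entailed — generalizing the agent leaves a sub-description the original still satisfies.

(a), (d)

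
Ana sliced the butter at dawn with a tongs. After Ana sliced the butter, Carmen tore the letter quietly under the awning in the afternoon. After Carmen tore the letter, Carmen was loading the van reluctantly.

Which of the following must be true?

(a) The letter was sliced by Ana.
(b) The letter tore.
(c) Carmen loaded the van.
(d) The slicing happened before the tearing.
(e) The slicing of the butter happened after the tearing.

(a) Not entailed — Ana sliced the butter, not the letter; the letter belongs to the tearing event.
(b) Entailed — 'Carmen tore the letter' is causative; it entails the inchoative 'the letter tore'.
(c) Not entailed — 'was loading' is progressive on an accomplishment; it does not entail the completed 'loaded'.
(d) Entailed — the narrative places the slicing before the tearing.
(e) Not entailed — the narrative places the slicing before the tearing, not after.

(b), (d)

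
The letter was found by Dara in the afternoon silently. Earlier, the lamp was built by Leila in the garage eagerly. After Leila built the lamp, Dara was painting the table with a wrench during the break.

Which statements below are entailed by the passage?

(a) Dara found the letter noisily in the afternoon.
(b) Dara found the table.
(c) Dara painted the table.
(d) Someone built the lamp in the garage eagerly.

(a) Not entailed — 'noisily' adds a manner not in (and inconsistent with) the original.
(b) Not entailed — Dara found the letter, not the table; the table belongs to the painting event.
(c) Not entailed — 'was painting' is progressive on an accomplishment; it does not entail the completed 'painted'.
(d) Entailed — every conjunct here is already in the original building event.

(d)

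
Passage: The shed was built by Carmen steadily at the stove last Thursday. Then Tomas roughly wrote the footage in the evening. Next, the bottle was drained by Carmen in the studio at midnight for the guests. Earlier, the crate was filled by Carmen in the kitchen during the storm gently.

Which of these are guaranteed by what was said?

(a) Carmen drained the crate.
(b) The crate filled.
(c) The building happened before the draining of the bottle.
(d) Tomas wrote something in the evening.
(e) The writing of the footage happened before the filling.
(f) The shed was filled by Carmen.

(a) Not entailed — Carmen drained the bottle, not the crate; the crate belongs to the filling event.
(b) Entailed — 'Carmen filled the crate' is causative; it entails the inchoative 'the crate filled'.
(c) Entailed — the narrative places the building before the draining.
(d) Entailed — dropping 'roughly' and generalizing the patient leaves a sub-description the original still satisfies.
(e) Not entailed — the narrative doesn't order the writing relative to the filling.
(f) Not entailed — Carmen filled the crate, not the shed; the shed belongs to the building event.

(b), (c), (d)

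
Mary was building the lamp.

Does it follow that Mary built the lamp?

'was building' is progressive; for an accomplishment like 'build the lamp', it doesn't entail completion.

no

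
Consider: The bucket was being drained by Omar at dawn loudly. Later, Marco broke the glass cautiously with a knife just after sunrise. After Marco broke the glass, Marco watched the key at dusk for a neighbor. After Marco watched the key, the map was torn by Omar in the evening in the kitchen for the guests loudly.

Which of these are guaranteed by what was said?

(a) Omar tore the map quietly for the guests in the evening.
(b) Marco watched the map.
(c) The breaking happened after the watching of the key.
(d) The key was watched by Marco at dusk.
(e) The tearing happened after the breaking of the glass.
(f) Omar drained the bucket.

(a) Not entailed — 'quietly' adds a manner not in (and inconsistent with) the original.
(b) Not entailed — Marco watched the key, not the map; the map belongs to the tearing event.
(c) Not entailed — the narrative places the breaking before the watching, not after.
(d) Entailed — every conjunct here is already in the original watching event.
(e) Entailed — the narrative places the breaking before the tearing.
(f) Not entailed — 'was draining' is progressive on an accomplishment; it does not entail the completed 'drained'.

(d), (e)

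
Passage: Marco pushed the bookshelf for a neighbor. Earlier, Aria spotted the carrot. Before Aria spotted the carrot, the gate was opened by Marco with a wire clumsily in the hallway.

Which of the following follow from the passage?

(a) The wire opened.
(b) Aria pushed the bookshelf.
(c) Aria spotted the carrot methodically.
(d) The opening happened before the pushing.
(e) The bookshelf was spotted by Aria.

(a) Not entailed — the gate is what opened, not the wire.
(b) Not entailed — the passage has Marco pushing the bookshelf, not Aria.
(c) Not entailed — 'methodically' adds information not in the original event.
(d) Entailed — the narrative places the opening before the pushing.
(e) Not entailed — Aria spotted the carrot, not the bookshelf; the bookshelf belongs to the pushing event.

(d)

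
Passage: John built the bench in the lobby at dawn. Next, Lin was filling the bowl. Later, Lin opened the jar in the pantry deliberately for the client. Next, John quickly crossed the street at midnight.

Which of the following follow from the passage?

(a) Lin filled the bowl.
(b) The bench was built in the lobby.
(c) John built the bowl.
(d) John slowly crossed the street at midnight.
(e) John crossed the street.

(b), (e)

(a) Not entailed — 'was filling' is progressive on an accomplishment; it does not entail the completed 'filled'.
(b) Entailed — dropping 'at dawn' and generalizing the agent leaves a sub-description the original still satisfies.
(c) Not entailed — John built the bench, not the bowl; the bowl belongs to the filling event.
(d) Not entailed — 'slowly' adds a manner not in (and inconsistent with) the original.
(e) Entailed — every conjunct here is already in the original crossing event.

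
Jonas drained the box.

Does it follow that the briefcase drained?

Nothing is said about any briefcase; only the box is affected.

no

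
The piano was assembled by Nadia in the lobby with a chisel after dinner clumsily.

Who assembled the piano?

'Nadia' marks the agent of the assembling event.

Nadia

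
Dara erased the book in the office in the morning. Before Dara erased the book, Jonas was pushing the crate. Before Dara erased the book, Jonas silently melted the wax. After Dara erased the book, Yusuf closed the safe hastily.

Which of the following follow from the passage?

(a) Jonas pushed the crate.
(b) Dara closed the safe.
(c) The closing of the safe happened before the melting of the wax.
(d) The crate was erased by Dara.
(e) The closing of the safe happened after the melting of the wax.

(a), (e)

(a) Entailed — 'push' is an activity; 'was pushing' entails that some pushing happened, so 'pushed' holds.
(b) Not entailed — the passage has Yusuf closing the safe, not Dara.
(c) Not entailed — the narrative places the melting before the closing, not after.
(d) Not entailed — Dara erased the book, not the crate; the crate belongs to the pushing event.
(e) Entailed — the narrative places the melting before the closing.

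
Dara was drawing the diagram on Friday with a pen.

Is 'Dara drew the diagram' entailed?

no

'was drawing' is progressive; for an accomplishment like 'draw the diagram', it doesn't entail completion.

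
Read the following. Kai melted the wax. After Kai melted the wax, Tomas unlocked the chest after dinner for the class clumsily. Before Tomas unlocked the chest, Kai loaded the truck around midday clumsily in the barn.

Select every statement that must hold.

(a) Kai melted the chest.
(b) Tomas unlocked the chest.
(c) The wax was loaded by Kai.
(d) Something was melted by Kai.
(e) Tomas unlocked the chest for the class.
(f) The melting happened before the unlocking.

(a) Not entailed — Kai melted the wax, not the chest; the chest belongs to the unlocking event.
(b) Entailed — the original entails any weakening of itself; this just drops 'clumsily', 'after dinner', 'for the class'.
(c) Not entailed — Kai loaded the truck, not the wax; the wax belongs to the melting event.
(d) Entailed — generalizing the patient leaves a sub-description the original still satisfies.
(e) Entailed — every conjunct here is already in the original unlocking event.
(f) Entailed — the narrative places the melting before the unlocking.

(b), (d), (e), (f)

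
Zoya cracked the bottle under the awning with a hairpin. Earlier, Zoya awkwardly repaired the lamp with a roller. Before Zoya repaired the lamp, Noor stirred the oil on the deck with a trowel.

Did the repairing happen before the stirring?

The narrative orders the stirring before the repairing.

no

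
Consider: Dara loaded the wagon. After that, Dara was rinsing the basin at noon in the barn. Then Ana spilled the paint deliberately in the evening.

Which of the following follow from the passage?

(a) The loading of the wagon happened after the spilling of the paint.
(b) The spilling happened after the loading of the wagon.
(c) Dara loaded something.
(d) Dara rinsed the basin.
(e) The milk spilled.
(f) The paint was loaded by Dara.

(a) Not entailed — the narrative places the loading before the spilling, not after.
(b) Entailed — the narrative places the loading before the spilling.
(c) Entailed — this follows by dropping conjuncts from the loading event's description.
(d) Entailed — 'rinse' is an activity; 'was rinsing' entails that some rinsing happened, so 'rinsed' holds.
(e) Not entailed — the paint is what spilled, not the milk.
(f) Not entailed — Dara loaded the wagon, not the paint; the paint belongs to the spilling event.

(b), (c), (d)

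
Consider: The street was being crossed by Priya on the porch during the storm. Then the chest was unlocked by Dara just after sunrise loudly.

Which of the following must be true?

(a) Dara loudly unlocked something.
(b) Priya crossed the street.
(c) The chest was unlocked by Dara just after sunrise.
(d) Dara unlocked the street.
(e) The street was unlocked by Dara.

(a) Entailed — the original entails any weakening of itself; this just drops 'just after sunrise' and generalizes the patient.
(b) Not entailed — 'was crossing' is progressive on an accomplishment; it does not entail the completed 'crossed'.
(c) Entailed — dropping 'loudly' leaves a sub-description the original still satisfies.
(d) Not entailed — Dara unlocked the chest, not the street; the street belongs to the crossing event.
(e) Not entailed — Dara unlocked the chest, not the street; the street belongs to the crossing event.

(a), (c)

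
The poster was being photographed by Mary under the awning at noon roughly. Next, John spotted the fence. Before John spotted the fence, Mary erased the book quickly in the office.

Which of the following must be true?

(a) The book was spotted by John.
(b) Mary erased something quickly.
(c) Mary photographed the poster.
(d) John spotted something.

(a) Not entailed — John spotted the fence, not the book; the book belongs to the erasing event.
(b) Entailed — every conjunct here is already in the original erasing event.
(c) Not entailed — 'was photographing' is progressive on an accomplishment; it does not entail the completed 'photographed'.
(d) Entailed — every conjunct here is already in the original spotting event.

(b), (d)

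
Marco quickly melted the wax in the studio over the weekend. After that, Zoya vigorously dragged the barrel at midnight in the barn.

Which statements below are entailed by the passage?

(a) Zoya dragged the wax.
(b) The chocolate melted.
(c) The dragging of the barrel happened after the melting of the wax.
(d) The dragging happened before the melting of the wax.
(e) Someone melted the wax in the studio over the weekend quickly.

(c), (e)

(a) Not entailed — Zoya dragged the barrel, not the wax; the wax belongs to the melting event.
(b) Not entailed — the wax is what melted, not the chocolate.
(c) Entailed — the narrative places the melting before the dragging.
(d) Not entailed — the narrative places the melting before the dragging, not after.
(e) Entailed — every conjunct here is already in the original melting event.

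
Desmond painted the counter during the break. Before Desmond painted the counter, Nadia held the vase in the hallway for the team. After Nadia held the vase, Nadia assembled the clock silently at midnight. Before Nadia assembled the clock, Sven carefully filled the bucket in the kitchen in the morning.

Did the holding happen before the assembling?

The narrative orders the holding before the assembling.

yes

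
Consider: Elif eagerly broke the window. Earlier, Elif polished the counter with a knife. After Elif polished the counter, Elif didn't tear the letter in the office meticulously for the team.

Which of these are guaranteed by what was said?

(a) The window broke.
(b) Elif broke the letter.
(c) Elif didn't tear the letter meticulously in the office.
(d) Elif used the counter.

(a) Entailed — 'Elif broke the window' is causative; it entails the inchoative 'the window broke'.
(b) Not entailed — Elif broke the window, not the letter; the letter belongs to the tearing event.
(c) Not entailed — dropping 'for the team' under negation is not valid — the original leaves open that Elif tore the letter some other way.
(d) Not entailed — the counter is the patient, not an instrument — Elif used a knife.

(a)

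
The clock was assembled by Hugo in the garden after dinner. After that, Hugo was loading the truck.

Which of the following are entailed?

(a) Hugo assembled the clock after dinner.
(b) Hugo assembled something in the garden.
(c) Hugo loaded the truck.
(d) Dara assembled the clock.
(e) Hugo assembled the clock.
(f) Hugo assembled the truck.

(a), (b), (e)

(a) Entailed — the original entails any weakening of itself; this just drops 'in the garden'.
(b) Entailed — every conjunct here is already in the original assembling event.
(c) Not entailed — 'was loading' is progressive on an accomplishment; it does not entail the completed 'loaded'.
(d) Not entailed — the passage has Hugo assembling the clock, not Dara.
(e) Entailed — the original entails any weakening of itself; this just drops 'after dinner', 'in the garden'.
(f) Not entailed — Hugo assembled the clock, not the truck; the truck belongs to the loading event.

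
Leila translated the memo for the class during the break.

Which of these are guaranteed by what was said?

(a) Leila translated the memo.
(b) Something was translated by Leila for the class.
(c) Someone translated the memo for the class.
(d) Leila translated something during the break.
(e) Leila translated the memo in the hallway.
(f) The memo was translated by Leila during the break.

(a), (b), (c), (d), (f)

(a) Entailed — every conjunct here is already in the original translating event.
(b) Entailed — dropping 'during the break' and generalizing the patient leaves a sub-description the original still satisfies.
(c) Entailed — the original entails any weakening of itself; this just drops 'during the break' and generalizes the agent.
(d) Entailed — dropping 'for the class' and generalizing the patient leaves a sub-description the original still satisfies.
(e) Not entailed — 'in the hallway' adds information not in the original event.
(f) Entailed — every conjunct here is already in the original translating event.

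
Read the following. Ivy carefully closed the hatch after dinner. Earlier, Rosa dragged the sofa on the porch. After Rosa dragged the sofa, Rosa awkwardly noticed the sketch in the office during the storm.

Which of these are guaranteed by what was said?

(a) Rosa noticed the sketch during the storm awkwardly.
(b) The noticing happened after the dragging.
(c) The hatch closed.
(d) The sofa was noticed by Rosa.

(a), (b), (c)

(a) Entailed — dropping 'in the office' leaves a sub-description the original still satisfies.
(b) Entailed — the narrative places the dragging before the noticing.
(c) Entailed — 'Ivy closed the hatch' is causative; it entails the inchoative 'the hatch closed'.
(d) Not entailed — Rosa noticed the sketch, not the sofa; the sofa belongs to the dragging event.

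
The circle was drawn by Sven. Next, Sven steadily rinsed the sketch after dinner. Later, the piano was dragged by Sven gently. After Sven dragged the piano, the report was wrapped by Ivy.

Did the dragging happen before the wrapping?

yes

The narrative orders the dragging before the wrapping.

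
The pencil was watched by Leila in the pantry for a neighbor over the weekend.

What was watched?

the pencil

'the pencil' marks the patient of the watching event.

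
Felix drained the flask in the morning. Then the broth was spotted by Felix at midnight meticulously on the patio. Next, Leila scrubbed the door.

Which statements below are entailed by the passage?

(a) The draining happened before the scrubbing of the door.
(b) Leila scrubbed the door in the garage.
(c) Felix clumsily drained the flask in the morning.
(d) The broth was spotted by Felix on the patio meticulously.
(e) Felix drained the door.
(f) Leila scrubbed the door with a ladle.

(a), (d)

(a) Entailed — the narrative places the draining before the scrubbing.
(b) Not entailed — 'in the garage' adds information not in the original event.
(c) Not entailed — 'clumsily' adds information not in the original event.
(d) Entailed — this follows by dropping conjuncts from the spotting event's description.
(e) Not entailed — Felix drained the flask, not the door; the door belongs to the scrubbing event.
(f) Not entailed — 'with a ladle' adds information not in the original event.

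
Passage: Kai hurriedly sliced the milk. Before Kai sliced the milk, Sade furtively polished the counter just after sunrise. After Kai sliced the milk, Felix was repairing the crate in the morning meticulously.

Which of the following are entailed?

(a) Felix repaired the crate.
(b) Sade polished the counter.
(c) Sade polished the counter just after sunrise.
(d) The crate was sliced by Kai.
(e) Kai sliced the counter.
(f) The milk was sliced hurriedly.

(b), (c), (f)

(a) Not entailed — 'was repairing' is progressive on an accomplishment; it does not entail the completed 'repaired'.
(b) Entailed — the original entails any weakening of itself; this just drops 'just after sunrise', 'furtively'.
(c) Entailed — dropping 'furtively' leaves a sub-description the original still satisfies.
(d) Not entailed — Kai sliced the milk, not the crate; the crate belongs to the repairing event.
(e) Not entailed — Kai sliced the milk, not the counter; the counter belongs to the polishing event.
(f) Entailed — generalizing the agent leaves a sub-description the original still satisfies.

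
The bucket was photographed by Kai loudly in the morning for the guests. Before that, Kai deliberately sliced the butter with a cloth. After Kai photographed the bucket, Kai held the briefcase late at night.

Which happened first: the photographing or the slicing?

the slicing

The connectives place the slicing before the photographing.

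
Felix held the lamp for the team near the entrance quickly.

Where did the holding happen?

near the entrance

'near the entrance' marks the location of the holding event.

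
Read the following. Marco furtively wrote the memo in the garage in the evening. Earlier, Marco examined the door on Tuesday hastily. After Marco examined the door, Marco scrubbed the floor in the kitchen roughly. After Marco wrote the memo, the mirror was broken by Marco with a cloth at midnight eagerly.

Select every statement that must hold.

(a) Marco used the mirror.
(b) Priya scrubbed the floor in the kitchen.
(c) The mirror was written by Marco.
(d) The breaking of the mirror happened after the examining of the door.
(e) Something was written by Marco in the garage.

(a) Not entailed — the mirror is the patient, not an instrument — Marco used a cloth.
(b) Not entailed — the passage has Marco scrubbing the floor, not Priya.
(c) Not entailed — Marco wrote the memo, not the mirror; the mirror belongs to the breaking event.
(d) Entailed — the narrative places the examining before the breaking.
(e) Entailed — dropping 'in the evening', 'furtively' and generalizing the patient leaves a sub-description the original still satisfies.

(d), (e)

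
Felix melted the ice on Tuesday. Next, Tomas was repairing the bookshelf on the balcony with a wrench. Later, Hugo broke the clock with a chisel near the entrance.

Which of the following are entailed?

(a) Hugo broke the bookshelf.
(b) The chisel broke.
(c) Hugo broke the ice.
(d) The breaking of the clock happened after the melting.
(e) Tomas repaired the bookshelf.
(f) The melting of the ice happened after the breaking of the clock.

(d)

(a) Not entailed — Hugo broke the clock, not the bookshelf; the bookshelf belongs to the repairing event.
(b) Not entailed — the clock is what broke, not the chisel.
(c) Not entailed — Hugo broke the clock, not the ice; the ice belongs to the melting event.
(d) Entailed — the narrative places the melting before the breaking.
(e) Not entailed — 'was repairing' is progressive on an accomplishment; it does not entail the completed 'repaired'.
(f) Not entailed — the narrative places the melting before the breaking, not after.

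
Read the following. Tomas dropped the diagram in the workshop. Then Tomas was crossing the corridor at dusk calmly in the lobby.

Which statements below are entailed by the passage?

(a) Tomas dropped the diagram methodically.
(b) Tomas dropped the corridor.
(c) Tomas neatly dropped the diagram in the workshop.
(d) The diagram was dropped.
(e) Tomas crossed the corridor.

(a) Not entailed — 'methodically' adds information not in the original event.
(b) Not entailed — Tomas dropped the diagram, not the corridor; the corridor belongs to the crossing event.
(c) Not entailed — 'neatly' adds information not in the original event.
(d) Entailed — the original entails any weakening of itself; this just drops 'in the workshop' and generalizes the agent.
(e) Not entailed — 'was crossing' is progressive on an accomplishment; it does not entail the completed 'crossed'.

(d)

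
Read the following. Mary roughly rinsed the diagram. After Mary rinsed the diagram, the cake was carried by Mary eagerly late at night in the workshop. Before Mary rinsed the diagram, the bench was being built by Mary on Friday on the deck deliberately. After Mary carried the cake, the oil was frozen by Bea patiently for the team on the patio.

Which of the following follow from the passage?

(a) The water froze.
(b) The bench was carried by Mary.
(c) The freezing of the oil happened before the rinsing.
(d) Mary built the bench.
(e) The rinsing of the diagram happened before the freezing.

(a) Not entailed — the oil is what froze, not the water.
(b) Not entailed — Mary carried the cake, not the bench; the bench belongs to the building event.
(c) Not entailed — the narrative places the rinsing before the freezing, not after.
(d) Not entailed — 'was building' is progressive on an accomplishment; it does not entail the completed 'built'.
(e) Entailed — the narrative places the rinsing before the freezing.

(e)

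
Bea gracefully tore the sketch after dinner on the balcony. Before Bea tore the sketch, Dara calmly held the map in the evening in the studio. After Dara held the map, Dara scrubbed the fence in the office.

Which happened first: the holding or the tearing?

The connectives place the holding before the tearing.

the holding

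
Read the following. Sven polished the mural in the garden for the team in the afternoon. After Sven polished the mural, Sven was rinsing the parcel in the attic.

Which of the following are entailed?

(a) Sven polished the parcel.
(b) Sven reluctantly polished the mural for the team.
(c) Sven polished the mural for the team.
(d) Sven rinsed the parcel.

(c), (d)

(a) Not entailed — Sven polished the mural, not the parcel; the parcel belongs to the rinsing event.
(b) Not entailed — 'reluctantly' adds information not in the original event.
(c) Entailed — this follows by dropping conjuncts from the polishing event's description.
(d) Entailed — 'rinse' is an activity; 'was rinsing' entails that some rinsing happened, so 'rinsed' holds.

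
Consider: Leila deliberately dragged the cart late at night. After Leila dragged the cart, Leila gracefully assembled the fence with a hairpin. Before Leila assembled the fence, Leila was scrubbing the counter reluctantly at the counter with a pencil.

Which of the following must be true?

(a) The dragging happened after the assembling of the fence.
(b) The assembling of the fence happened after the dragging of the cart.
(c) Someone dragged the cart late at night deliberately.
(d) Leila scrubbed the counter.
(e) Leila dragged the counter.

(a) Not entailed — the narrative places the dragging before the assembling, not after.
(b) Entailed — the narrative places the dragging before the assembling.
(c) Entailed — this follows by dropping conjuncts from the dragging event's description.
(d) Entailed — 'scrub' is an activity; 'was scrubbing' entails that some scrubbing happened, so 'scrubbed' holds.
(e) Not entailed — Leila dragged the cart, not the counter; the counter belongs to the scrubbing event.

(b), (c), (d)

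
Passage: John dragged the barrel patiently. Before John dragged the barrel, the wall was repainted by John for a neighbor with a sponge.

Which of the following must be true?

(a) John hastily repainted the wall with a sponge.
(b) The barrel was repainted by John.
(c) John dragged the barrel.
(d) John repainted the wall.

(a) Not entailed — 'hastily' adds information not in the original event.
(b) Not entailed — John repainted the wall, not the barrel; the barrel belongs to the dragging event.
(c) Entailed — the original entails any weakening of itself; this just drops 'patiently'.
(d) Entailed — dropping 'with a sponge', 'for a neighbor' leaves a sub-description the original still satisfies.

(c), (d)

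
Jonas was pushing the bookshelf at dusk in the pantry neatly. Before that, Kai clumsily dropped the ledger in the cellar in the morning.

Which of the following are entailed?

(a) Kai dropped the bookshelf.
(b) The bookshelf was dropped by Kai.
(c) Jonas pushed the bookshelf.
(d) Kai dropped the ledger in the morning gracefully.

(c)

(a) Not entailed — Kai dropped the ledger, not the bookshelf; the bookshelf belongs to the pushing event.
(b) Not entailed — Kai dropped the ledger, not the bookshelf; the bookshelf belongs to the pushing event.
(c) Entailed — 'push' is an activity; 'was pushing' entails that some pushing happened, so 'pushed' holds.
(d) Not entailed — 'gracefully' adds a manner not in (and inconsistent with) the original.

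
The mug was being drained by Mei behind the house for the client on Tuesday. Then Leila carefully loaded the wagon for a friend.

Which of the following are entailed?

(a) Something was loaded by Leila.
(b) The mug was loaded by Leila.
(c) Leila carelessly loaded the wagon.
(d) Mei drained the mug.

(a) Entailed — every conjunct here is already in the original loading event.
(b) Not entailed — Leila loaded the wagon, not the mug; the mug belongs to the draining event.
(c) Not entailed — 'carelessly' adds a manner not in (and inconsistent with) the original.
(d) Not entailed — 'was draining' is progressive on an accomplishment; it does not entail the completed 'drained'.

(a)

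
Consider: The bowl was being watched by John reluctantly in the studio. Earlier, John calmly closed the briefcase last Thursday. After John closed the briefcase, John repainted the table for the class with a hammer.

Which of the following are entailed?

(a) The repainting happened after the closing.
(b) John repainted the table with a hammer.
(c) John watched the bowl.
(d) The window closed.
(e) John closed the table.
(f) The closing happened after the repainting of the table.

(a) Entailed — the narrative places the closing before the repainting.
(b) Entailed — dropping 'for the class' leaves a sub-description the original still satisfies.
(c) Entailed — 'watch' is an activity; 'was watching' entails that some watching happened, so 'watched' holds.
(d) Not entailed — the briefcase is what closed, not the window.
(e) Not entailed — John closed the briefcase, not the table; the table belongs to the repainting event.
(f) Not entailed — the narrative places the closing before the repainting, not after.

(a), (b), (c)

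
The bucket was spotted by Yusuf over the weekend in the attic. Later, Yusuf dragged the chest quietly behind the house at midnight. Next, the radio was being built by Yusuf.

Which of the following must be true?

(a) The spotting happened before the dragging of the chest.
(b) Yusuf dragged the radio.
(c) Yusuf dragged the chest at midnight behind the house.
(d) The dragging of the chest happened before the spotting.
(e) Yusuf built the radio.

(a), (c)

(a) Entailed — the narrative places the spotting before the dragging.
(b) Not entailed — Yusuf dragged the chest, not the radio; the radio belongs to the building event.
(c) Entailed — the original entails any weakening of itself; this just drops 'quietly'.
(d) Not entailed — the narrative places the spotting before the dragging, not after.
(e) Not entailed — 'was building' is progressive on an accomplishment; it does not entail the completed 'built'.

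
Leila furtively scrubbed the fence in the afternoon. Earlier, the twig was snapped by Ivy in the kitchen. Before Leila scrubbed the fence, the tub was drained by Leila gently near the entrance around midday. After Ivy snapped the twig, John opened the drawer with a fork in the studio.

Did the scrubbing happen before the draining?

no

The narrative orders the draining before the scrubbing.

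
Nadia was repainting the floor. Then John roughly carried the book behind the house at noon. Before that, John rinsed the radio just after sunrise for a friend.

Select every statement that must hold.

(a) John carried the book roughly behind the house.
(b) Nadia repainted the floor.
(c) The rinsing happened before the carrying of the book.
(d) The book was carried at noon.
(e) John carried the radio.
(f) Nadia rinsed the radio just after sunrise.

(a), (c), (d)

(a) Entailed — the original entails any weakening of itself; this just drops 'at noon'.
(b) Not entailed — 'was repainting' is progressive on an accomplishment; it does not entail the completed 'repainted'.
(c) Entailed — the narrative places the rinsing before the carrying.
(d) Entailed — the original entails any weakening of itself; this just drops 'roughly', 'behind the house' and generalizes the agent.
(e) Not entailed — John carried the book, not the radio; the radio belongs to the rinsing event.
(f) Not entailed — the passage has John rinsing the radio, not Nadia.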